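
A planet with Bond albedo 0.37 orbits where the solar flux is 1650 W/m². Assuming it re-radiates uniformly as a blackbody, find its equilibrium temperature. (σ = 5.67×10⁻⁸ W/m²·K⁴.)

Power absorbed = (1−a)S·πR²; power emitted = 4πR²σT⁴. Equating and cancelling πR²:
T = ((1−a)S / 4σ)^(1/4) = (1040 / (4 × 5.67×10⁻⁸))^(1/4) = (4.58×10^9)^(1/4).
T = 260 K.

T ≈ 260 K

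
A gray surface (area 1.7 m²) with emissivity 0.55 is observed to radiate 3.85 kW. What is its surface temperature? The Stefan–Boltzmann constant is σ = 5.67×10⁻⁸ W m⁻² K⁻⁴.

T ≈ 519 K

From P = εσAT⁴, T = (P / εσA)^(1/4) = (3850 / (0.55 × 5.67×10⁻⁸ × 1.70))^(1/4).
T = (7.26×10^10)^(1/4) = 519 K.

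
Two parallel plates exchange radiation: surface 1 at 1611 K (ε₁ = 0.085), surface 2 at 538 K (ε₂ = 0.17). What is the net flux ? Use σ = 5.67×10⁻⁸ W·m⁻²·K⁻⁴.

q ≈ 22700 W/m²

For two large parallel gray plates, q = σ(T₁⁴ − T₂⁴) / (1/ε₁ + 1/ε₂ − 1).
1/ε₁ + 1/ε₂ − 1 = 1/0.085 + 1/0.17 − 1 = 16.65.
T₁⁴ − T₂⁴ = 6.74×10^12 − 8.38×10^10 = 6.65×10^12 K⁴.
q = 5.67×10⁻⁸ × 6.65×10^12 / 16.65 = 22700 W/m².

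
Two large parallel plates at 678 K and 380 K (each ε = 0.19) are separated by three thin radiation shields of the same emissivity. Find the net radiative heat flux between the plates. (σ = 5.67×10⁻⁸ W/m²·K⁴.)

q ≈ 283 W/m²

Each of the 4 gaps contributes resistance (2/ε − 1) = 2/0.19 − 1 = 9.526; total = 38.11.
q = σ(T₁⁴ − T₂⁴) / 38.11 = 5.67×10⁻⁸ × 1.90×10^11 / 38.11 = 283 W/m².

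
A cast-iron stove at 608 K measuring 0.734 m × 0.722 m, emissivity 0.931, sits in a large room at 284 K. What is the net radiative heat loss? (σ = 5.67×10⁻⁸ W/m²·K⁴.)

A = 0.734 × 0.722 = 0.530 m².
Q = εσA(T⁴ − T_s⁴). T⁴ − T_s⁴ = (608)⁴ − (284)⁴ = 1.37×10^11 − 6.51×10^9 = 1.30×10^11 K⁴.
Q = 0.931 × 5.67×10⁻⁸ × 0.530 × 1.30×10^11 = 3640 W.

Q ≈ 3640 W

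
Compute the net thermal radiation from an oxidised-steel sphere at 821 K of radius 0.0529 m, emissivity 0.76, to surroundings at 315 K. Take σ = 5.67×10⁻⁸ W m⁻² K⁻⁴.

A = 4πr² = 4π × (0.0529)² = 0.0352 m².
Q = εσA(T⁴ − T_s⁴). T⁴ − T_s⁴ = (821)⁴ − (315)⁴ = 4.54×10^11 − 9.85×10^9 = 4.44×10^11 K⁴.
Q = 0.76 × 5.67×10⁻⁸ × 0.0352 × 4.44×10^11 = 674 W.

Q ≈ 674 W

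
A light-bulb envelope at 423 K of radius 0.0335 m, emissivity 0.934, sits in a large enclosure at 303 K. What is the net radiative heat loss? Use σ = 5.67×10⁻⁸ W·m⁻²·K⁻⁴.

Q ≈ 17.6 W

A = 4πr² = 4π × (0.0335)² = 0.0141 m².
Q = εσA(T⁴ − T_s⁴). T⁴ − T_s⁴ = (423)⁴ − (303)⁴ = 3.20×10^10 − 8.43×10^9 = 2.36×10^10 K⁴.
Q = 0.934 × 5.67×10⁻⁸ × 0.0141 × 2.36×10^10 = 17.6 W.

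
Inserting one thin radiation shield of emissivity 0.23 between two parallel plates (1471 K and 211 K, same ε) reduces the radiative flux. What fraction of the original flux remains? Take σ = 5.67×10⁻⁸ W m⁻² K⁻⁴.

ratio ≈ 0.500

With N identical shields there are N+1 = 2 gaps in series, each with the same radiative resistance, so the flux falls to 1/(N+1) of its unshielded value.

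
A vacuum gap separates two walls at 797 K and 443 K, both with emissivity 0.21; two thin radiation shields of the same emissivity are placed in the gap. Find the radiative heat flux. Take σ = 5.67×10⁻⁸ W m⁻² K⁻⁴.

Each of the 3 gaps contributes resistance (2/ε − 1) = 2/0.21 − 1 = 8.524; total = 25.57.
q = σ(T₁⁴ − T₂⁴) / 25.57 = 5.67×10⁻⁸ × 3.65×10^11 / 25.57 = 809 W/m².

q ≈ 809 W/m²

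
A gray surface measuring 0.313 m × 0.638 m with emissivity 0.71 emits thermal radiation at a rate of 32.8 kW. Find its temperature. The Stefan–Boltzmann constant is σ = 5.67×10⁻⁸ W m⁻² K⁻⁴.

A = 0.313 × 0.638 = 0.200 m².
From P = εσAT⁴, T = (P / εσA)^(1/4) = (32800 / (0.71 × 5.67×10⁻⁸ × 0.200))^(1/4).
T = (4.08×10^12)^(1/4) = 1420 K.

T ≈ 1420 K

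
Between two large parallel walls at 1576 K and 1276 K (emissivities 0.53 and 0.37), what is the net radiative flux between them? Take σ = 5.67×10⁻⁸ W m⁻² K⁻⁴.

For two large parallel gray plates, q = σ(T₁⁴ − T₂⁴) / (1/ε₁ + 1/ε₂ − 1).
1/ε₁ + 1/ε₂ − 1 = 1/0.53 + 1/0.37 − 1 = 3.589.
T₁⁴ − T₂⁴ = 6.17×10^12 − 2.65×10^12 = 3.52×10^12 K⁴.
q = 5.67×10⁻⁸ × 3.52×10^12 / 3.589 = 55600 W/m².

q ≈ 55600 W/m²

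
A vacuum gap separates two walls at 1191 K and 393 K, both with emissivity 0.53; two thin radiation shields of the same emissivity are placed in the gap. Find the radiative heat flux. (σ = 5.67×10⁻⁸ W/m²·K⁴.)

Each of the 3 gaps contributes resistance (2/ε − 1) = 2/0.53 − 1 = 2.774; total = 8.321.
q = σ(T₁⁴ − T₂⁴) / 8.321 = 5.67×10⁻⁸ × 1.99×10^12 / 8.321 = 13500 W/m².

q ≈ 13500 W/m²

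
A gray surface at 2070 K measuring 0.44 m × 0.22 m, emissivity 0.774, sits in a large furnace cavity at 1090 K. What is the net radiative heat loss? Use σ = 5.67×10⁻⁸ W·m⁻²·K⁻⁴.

Q ≈ 72000 W

A = 0.44 × 0.22 = 0.0968 m².
Q = εσA(T⁴ − T_s⁴). T⁴ − T_s⁴ = (2070)⁴ − (1090)⁴ = 1.84×10^13 − 1.41×10^12 = 1.69×10^13 K⁴.
Q = 0.774 × 5.67×10⁻⁸ × 0.0968 × 1.69×10^13 = 72000 W.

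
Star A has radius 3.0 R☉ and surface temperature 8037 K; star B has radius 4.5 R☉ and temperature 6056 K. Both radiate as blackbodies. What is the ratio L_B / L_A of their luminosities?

L_B/L_A ≈ 0.725

L = 4πR²σT⁴ ∝ R²T⁴, so L_B/L_A = (4.5/3.0)² × (6056/8037)⁴ = 2.25 × 0.322 = 0.725.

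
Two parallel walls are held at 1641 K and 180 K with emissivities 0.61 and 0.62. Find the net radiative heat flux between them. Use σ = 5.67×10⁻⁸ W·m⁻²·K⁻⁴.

For two large parallel gray plates, q = σ(T₁⁴ − T₂⁴) / (1/ε₁ + 1/ε₂ − 1).
1/ε₁ + 1/ε₂ − 1 = 1/0.61 + 1/0.62 − 1 = 2.252.
T₁⁴ − T₂⁴ = 7.25×10^12 − 1.05×10^9 = 7.25×10^12 K⁴.
q = 5.67×10⁻⁸ × 7.25×10^12 / 2.252 = 1.83×10^5 W/m².

q ≈ 1.83×10^5 W/m²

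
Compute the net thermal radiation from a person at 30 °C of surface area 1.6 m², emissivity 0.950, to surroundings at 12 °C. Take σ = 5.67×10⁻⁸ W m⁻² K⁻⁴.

Q ≈ 158 W

Convert: 30 °C = 303 K; 12 °C = 285 K.
Q = εσA(T⁴ − T_s⁴). T⁴ − T_s⁴ = (303)⁴ − (285)⁴ = 8.43×10^9 − 6.60×10^9 = 1.83×10^9 K⁴.
Q = 0.950 × 5.67×10⁻⁸ × 1.60 × 1.83×10^9 = 158 W.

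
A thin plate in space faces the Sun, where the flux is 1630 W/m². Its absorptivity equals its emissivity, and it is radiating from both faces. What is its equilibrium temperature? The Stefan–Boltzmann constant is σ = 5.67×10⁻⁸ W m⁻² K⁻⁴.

Absorbed flux αS = emitted flux 2εσT⁴ per unit area; with α = ε this gives T = (S/2σ)^(1/4).
T = (1630 / (2 × 5.67×10⁻⁸))^(1/4) = (1.44×10^10)^(1/4).
T = 346 K.

T ≈ 346 K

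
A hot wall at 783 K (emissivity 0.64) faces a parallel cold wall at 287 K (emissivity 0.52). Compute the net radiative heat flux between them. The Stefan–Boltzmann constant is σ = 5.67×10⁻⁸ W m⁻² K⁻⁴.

For two large parallel gray plates, q = σ(T₁⁴ − T₂⁴) / (1/ε₁ + 1/ε₂ − 1).
1/ε₁ + 1/ε₂ − 1 = 1/0.64 + 1/0.52 − 1 = 2.486.
T₁⁴ − T₂⁴ = 3.76×10^11 − 6.78×10^9 = 3.69×10^11 K⁴.
q = 5.67×10⁻⁸ × 3.69×10^11 / 2.486 = 8420 W/m².

q ≈ 8420 W/m²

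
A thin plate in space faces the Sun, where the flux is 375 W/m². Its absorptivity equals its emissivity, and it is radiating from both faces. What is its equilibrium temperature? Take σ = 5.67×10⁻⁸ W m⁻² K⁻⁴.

T ≈ 240 K

Absorbed flux αS = emitted flux 2εσT⁴ per unit area; with α = ε this gives T = (S/2σ)^(1/4).
T = (375 / (2 × 5.67×10⁻⁸))^(1/4) = (3.31×10^9)^(1/4).
T = 240 K.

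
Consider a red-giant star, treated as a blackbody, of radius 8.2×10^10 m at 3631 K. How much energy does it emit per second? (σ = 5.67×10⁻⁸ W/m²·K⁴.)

A = 4πr² = 4π × (8.2×10^10)² = 8.45×10^22 m².
P = σAT⁴ = 5.67×10⁻⁸ × 8.45×10^22 × (3631)⁴ = 5.67×10⁻⁸ × 8.45×10^22 × 1.74×10^14.
P = 8.33×10^29 W.

P ≈ 8.33×10^29 W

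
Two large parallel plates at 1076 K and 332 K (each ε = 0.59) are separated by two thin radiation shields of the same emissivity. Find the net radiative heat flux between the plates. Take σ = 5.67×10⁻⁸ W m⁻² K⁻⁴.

Each of the 3 gaps contributes resistance (2/ε − 1) = 2/0.59 − 1 = 2.390; total = 7.169.
q = σ(T₁⁴ − T₂⁴) / 7.169 = 5.67×10⁻⁸ × 1.33×10^12 / 7.169 = 10500 W/m².

q ≈ 10500 W/m²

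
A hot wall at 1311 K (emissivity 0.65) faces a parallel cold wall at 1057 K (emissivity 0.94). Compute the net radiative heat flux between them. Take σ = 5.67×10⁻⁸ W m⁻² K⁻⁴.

For two large parallel gray plates, q = σ(T₁⁴ − T₂⁴) / (1/ε₁ + 1/ε₂ − 1).
1/ε₁ + 1/ε₂ − 1 = 1/0.65 + 1/0.94 − 1 = 1.602.
T₁⁴ − T₂⁴ = 2.95×10^12 − 1.25×10^12 = 1.71×10^12 K⁴.
q = 5.67×10⁻⁸ × 1.71×10^12 / 1.602 = 60400 W/m².

q ≈ 60400 W/m²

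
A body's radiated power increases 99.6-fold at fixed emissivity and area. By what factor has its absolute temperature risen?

factor ≈ 3.16

P ∝ T⁴ ⇒ T ∝ P^(1/4), so T scales by (99.6)^(1/4) = 3.16.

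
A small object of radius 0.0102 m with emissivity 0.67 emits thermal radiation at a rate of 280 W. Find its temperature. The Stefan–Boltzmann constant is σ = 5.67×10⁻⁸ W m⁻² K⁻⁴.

A = 4πr² = 4π × (0.0102)² = 1.31×10^-3 m².
From P = εσAT⁴, T = (P / εσA)^(1/4) = (280 / (0.67 × 5.67×10⁻⁸ × 1.31×10^-3))^(1/4).
T = (5.64×10^12)^(1/4) = 1540 K.

T ≈ 1540 K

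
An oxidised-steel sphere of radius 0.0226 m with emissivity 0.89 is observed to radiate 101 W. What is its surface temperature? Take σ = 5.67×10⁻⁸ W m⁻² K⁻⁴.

T ≈ 747 K

A = 4πr² = 4π × (0.0226)² = 6.42×10^-3 m².
From P = εσAT⁴, T = (P / εσA)^(1/4) = (101 / (0.89 × 5.67×10⁻⁸ × 6.42×10^-3))^(1/4).
T = (3.12×10^11)^(1/4) = 747 K.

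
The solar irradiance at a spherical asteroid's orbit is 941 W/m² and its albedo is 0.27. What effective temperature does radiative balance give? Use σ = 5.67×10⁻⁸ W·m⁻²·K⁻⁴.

Power absorbed = (1−a)S·πR²; power emitted = 4πR²σT⁴. Equating and cancelling πR²:
T = ((1−a)S / 4σ)^(1/4) = (687 / (4 × 5.67×10⁻⁸))^(1/4) = (3.03×10^9)^(1/4).
T = 235 K.

T ≈ 235 K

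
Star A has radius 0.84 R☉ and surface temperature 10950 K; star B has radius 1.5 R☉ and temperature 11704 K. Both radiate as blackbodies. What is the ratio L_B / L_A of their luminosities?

L_B/L_A ≈ 4.16

L = 4πR²σT⁴ ∝ R²T⁴, so L_B/L_A = (1.5/0.84)² × (11704/10950)⁴ = 3.19 × 1.31 = 4.16.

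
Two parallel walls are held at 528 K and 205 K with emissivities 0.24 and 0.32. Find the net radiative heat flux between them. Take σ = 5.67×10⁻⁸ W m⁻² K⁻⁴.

For two large parallel gray plates, q = σ(T₁⁴ − T₂⁴) / (1/ε₁ + 1/ε₂ − 1).
1/ε₁ + 1/ε₂ − 1 = 1/0.24 + 1/0.32 − 1 = 6.292.
T₁⁴ − T₂⁴ = 7.77×10^10 − 1.77×10^9 = 7.60×10^10 K⁴.
q = 5.67×10⁻⁸ × 7.60×10^10 / 6.292 = 684 W/m².

q ≈ 684 W/m²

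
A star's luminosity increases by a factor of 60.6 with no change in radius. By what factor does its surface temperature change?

P ∝ T⁴ ⇒ T ∝ P^(1/4), so T scales by (60.6)^(1/4) = 2.79.

factor ≈ 2.79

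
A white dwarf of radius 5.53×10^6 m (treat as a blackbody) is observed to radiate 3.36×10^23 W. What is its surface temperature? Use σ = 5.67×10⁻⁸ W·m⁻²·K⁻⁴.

T ≈ 11100 K

A = 4πr² = 4π × (5.53×10^6)² = 3.84×10^14 m².
From P = σAT⁴, T = (P / σA)^(1/4) = (3.36×10^23 / (5.67×10⁻⁸ × 3.84×10^14))^(1/4).
T = (1.54×10^16)^(1/4) = 11100 K.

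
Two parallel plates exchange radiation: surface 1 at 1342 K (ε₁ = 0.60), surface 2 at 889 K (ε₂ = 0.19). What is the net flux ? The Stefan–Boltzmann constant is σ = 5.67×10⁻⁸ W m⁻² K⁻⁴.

q ≈ 25000 W/m²

For two large parallel gray plates, q = σ(T₁⁴ − T₂⁴) / (1/ε₁ + 1/ε₂ − 1).
1/ε₁ + 1/ε₂ − 1 = 1/0.60 + 1/0.19 − 1 = 5.930.
T₁⁴ − T₂⁴ = 3.24×10^12 − 6.25×10^11 = 2.62×10^12 K⁴.
q = 5.67×10⁻⁸ × 2.62×10^12 / 5.930 = 25000 W/m².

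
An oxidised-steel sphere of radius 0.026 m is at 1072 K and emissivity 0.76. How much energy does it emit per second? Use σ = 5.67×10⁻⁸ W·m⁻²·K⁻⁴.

P ≈ 483 W

A = 4πr² = 4π × (0.026)² = 8.49×10^-3 m².
P = εσAT⁴ = 0.76 × 5.67×10⁻⁸ × 8.49×10^-3 × (1072)⁴ = 0.76 × 5.67×10⁻⁸ × 8.49×10^-3 × 1.32×10^12.
P = 483 W.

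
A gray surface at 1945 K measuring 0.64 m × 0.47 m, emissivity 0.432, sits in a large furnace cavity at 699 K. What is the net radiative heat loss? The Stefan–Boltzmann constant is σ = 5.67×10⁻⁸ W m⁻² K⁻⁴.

A = 0.64 × 0.47 = 0.301 m².
Q = εσA(T⁴ − T_s⁴). T⁴ − T_s⁴ = (1945)⁴ − (699)⁴ = 1.43×10^13 − 2.39×10^11 = 1.41×10^13 K⁴.
Q = 0.432 × 5.67×10⁻⁸ × 0.301 × 1.41×10^13 = 1.04×10^5 W.

Q ≈ 1.04×10^5 W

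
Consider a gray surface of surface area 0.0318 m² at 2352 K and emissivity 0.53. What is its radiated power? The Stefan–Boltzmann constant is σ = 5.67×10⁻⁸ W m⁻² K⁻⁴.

Stefan–Boltzmann: P = εσAT⁴ = 0.53 × 5.67×10⁻⁸ × 0.0318 × (2352)⁴ = 0.53 × 5.67×10⁻⁸ × 0.0318 × 3.06×10^13.
P = 29200 W.

P ≈ 29200 W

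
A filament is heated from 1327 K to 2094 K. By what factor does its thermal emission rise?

P ∝ T⁴, so the ratio is (2094/1327)⁴ = (1.578)⁴ = 6.20.

ratio ≈ 6.20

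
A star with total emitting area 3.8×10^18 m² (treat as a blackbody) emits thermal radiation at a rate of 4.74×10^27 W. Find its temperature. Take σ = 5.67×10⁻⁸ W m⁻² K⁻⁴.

From P = σAT⁴, T = (P / σA)^(1/4) = (4.74×10^27 / (5.67×10⁻⁸ × 3.80×10^18))^(1/4).
T = (2.20×10^16)^(1/4) = 12200 K.

T ≈ 12200 K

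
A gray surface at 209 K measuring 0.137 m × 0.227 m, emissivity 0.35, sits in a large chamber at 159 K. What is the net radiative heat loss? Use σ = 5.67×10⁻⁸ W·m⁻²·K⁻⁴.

A = 0.137 × 0.227 = 0.0311 m².
Q = εσA(T⁴ − T_s⁴). T⁴ − T_s⁴ = (209)⁴ − (159)⁴ = 1.91×10^9 − 6.39×10^8 = 1.27×10^9 K⁴.
Q = 0.35 × 5.67×10⁻⁸ × 0.0311 × 1.27×10^9 = 0.783 W.

Q ≈ 0.783 W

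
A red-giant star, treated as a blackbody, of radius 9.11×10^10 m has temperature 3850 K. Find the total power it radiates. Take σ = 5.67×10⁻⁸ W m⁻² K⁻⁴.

A = 4πr² = 4π × (9.11×10^10)² = 1.04×10^23 m².
P = σAT⁴ = 5.67×10⁻⁸ × 1.04×10^23 × (3850)⁴ = 5.67×10⁻⁸ × 1.04×10^23 × 2.20×10^14.
P = 1.30×10^30 W.

P ≈ 1.30×10^30 W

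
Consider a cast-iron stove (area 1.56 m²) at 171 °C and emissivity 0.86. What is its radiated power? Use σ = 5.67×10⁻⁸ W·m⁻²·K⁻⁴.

P ≈ 2960 W

171 °C = 444 K.
P = εσAT⁴ = 0.86 × 5.67×10⁻⁸ × 1.56 × (444)⁴ = 0.86 × 5.67×10⁻⁸ × 1.56 × 3.89×10^10.
P = 2960 W.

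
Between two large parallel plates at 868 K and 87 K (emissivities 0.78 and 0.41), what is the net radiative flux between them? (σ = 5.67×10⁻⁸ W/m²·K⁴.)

For two large parallel gray plates, q = σ(T₁⁴ − T₂⁴) / (1/ε₁ + 1/ε₂ − 1).
1/ε₁ + 1/ε₂ − 1 = 1/0.78 + 1/0.41 − 1 = 2.721.
T₁⁴ − T₂⁴ = 5.68×10^11 − 5.73×10^7 = 5.68×10^11 K⁴.
q = 5.67×10⁻⁸ × 5.68×10^11 / 2.721 = 11800 W/m².

q ≈ 11800 W/m²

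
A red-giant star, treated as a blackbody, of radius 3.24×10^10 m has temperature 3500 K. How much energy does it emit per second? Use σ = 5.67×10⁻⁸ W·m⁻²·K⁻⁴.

A = 4πr² = 4π × (3.24×10^10)² = 1.32×10^22 m².
P = σAT⁴ = 5.67×10⁻⁸ × 1.32×10^22 × (3500)⁴ = 5.67×10⁻⁸ × 1.32×10^22 × 1.50×10^14.
P = 1.12×10^29 W.

P ≈ 1.12×10^29 W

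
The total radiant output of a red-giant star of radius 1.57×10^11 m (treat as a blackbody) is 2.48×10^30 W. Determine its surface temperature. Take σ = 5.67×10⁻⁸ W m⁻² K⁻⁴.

T ≈ 3450 K

A = 4πr² = 4π × (1.57×10^11)² = 3.10×10^23 m².
From P = σAT⁴, T = (P / σA)^(1/4) = (2.48×10^30 / (5.67×10⁻⁸ × 3.10×10^23))^(1/4).
T = (1.41×10^14)^(1/4) = 3450 K.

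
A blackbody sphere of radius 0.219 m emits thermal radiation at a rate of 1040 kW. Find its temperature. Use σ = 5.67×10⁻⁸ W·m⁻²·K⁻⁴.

T ≈ 2350 K

A = 4πr² = 4π × (0.219)² = 0.603 m².
From P = σAT⁴, T = (P / σA)^(1/4) = (1.04×10^6 / (5.67×10⁻⁸ × 0.603))^(1/4).
T = (3.04×10^13)^(1/4) = 2350 K.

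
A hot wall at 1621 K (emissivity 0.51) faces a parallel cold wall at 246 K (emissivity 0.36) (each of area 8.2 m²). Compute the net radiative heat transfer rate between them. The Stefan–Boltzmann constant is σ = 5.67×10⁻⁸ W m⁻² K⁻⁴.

For two large parallel gray plates, q = σ(T₁⁴ − T₂⁴) / (1/ε₁ + 1/ε₂ − 1).
1/ε₁ + 1/ε₂ − 1 = 1/0.51 + 1/0.36 − 1 = 3.739.
T₁⁴ − T₂⁴ = 6.90×10^12 − 3.66×10^9 = 6.90×10^12 K⁴.
q = 5.67×10⁻⁸ × 6.90×10^12 / 3.739 = 1.05×10^5 W/m².
Q = q·A = 1.05×10^5 × 8.2 = 8.58×10^5 W.

Q ≈ 8.58×10^5 W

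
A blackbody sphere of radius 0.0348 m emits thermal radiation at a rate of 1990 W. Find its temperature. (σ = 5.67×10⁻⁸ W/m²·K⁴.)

T ≈ 1230 K

A = 4πr² = 4π × (0.0348)² = 0.0152 m².
From P = σAT⁴, T = (P / σA)^(1/4) = (1990 / (5.67×10⁻⁸ × 0.0152))^(1/4).
T = (2.31×10^12)^(1/4) = 1230 K.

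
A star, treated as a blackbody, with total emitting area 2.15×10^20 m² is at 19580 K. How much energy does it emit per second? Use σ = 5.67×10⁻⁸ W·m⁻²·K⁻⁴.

P ≈ 1.79×10^30 W

P = σAT⁴ = 5.67×10⁻⁸ × 2.15×10^20 × (19580)⁴ = 5.67×10⁻⁸ × 2.15×10^20 × 1.47×10^17.
P = 1.79×10^30 W.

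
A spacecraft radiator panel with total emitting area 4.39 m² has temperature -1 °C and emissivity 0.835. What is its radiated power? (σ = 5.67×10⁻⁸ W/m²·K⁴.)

-1 °C = 272 K.
Stefan–Boltzmann: P = εσAT⁴ = 0.835 × 5.67×10⁻⁸ × 4.39 × (272)⁴ = 0.835 × 5.67×10⁻⁸ × 4.39 × 5.47×10^9.
P = 1140 W.

P ≈ 1140 W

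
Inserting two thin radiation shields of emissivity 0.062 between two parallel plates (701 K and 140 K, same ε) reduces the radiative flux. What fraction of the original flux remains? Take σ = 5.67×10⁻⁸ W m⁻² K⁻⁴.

With N identical shields there are N+1 = 3 gaps in series, each with the same radiative resistance, so the flux falls to 1/(N+1) of its unshielded value.

ratio ≈ 0.333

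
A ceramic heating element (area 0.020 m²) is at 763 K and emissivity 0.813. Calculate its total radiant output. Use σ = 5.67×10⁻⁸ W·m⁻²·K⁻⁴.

P = εσAT⁴ = 0.813 × 5.67×10⁻⁸ × 0.0200 × (763)⁴ = 0.813 × 5.67×10⁻⁸ × 0.0200 × 3.39×10^11.
P = 312 W.

P ≈ 312 W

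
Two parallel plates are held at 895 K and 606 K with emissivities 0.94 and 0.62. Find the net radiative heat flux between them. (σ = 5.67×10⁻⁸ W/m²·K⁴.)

q ≈ 17100 W/m²

For two large parallel gray plates, q = σ(T₁⁴ − T₂⁴) / (1/ε₁ + 1/ε₂ − 1).
1/ε₁ + 1/ε₂ − 1 = 1/0.94 + 1/0.62 − 1 = 1.677.
T₁⁴ − T₂⁴ = 6.42×10^11 − 1.35×10^11 = 5.07×10^11 K⁴.
q = 5.67×10⁻⁸ × 5.07×10^11 / 1.677 = 17100 W/m².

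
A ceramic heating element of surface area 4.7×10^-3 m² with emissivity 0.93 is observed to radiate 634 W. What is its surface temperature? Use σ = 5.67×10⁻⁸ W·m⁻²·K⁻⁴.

From P = εσAT⁴, T = (P / εσA)^(1/4) = (634 / (0.93 × 5.67×10⁻⁸ × 4.70×10^-3))^(1/4).
T = (2.56×10^12)^(1/4) = 1260 K.

T ≈ 1260 K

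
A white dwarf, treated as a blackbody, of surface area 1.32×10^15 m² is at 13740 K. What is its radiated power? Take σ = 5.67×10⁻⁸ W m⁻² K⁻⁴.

P ≈ 2.67×10^24 W

P = σAT⁴ = 5.67×10⁻⁸ × 1.32×10^15 × (13740)⁴ = 5.67×10⁻⁸ × 1.32×10^15 × 3.56×10^16.
P = 2.67×10^24 W.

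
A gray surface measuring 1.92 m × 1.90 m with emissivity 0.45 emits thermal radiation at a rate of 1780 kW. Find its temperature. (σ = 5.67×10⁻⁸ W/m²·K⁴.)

A = 1.92 × 1.90 = 3.65 m².
From P = εσAT⁴, T = (P / εσA)^(1/4) = (1.78×10^6 / (0.45 × 5.67×10⁻⁸ × 3.65))^(1/4).
T = (1.91×10^13)^(1/4) = 2090 K.

T ≈ 2090 K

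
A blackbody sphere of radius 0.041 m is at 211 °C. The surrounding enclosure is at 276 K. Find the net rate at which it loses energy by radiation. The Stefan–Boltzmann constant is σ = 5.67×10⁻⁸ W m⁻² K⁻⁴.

Q ≈ 58.8 W

A = 4πr² = 4π × (0.041)² = 0.0211 m².
Convert: 211 °C = 484 K.
Q = σA(T⁴ − T_s⁴). T⁴ − T_s⁴ = (484)⁴ − (276)⁴ = 5.49×10^10 − 5.80×10^9 = 4.91×10^10 K⁴.
Q = 5.67×10⁻⁸ × 0.0211 × 4.91×10^10 = 58.8 W.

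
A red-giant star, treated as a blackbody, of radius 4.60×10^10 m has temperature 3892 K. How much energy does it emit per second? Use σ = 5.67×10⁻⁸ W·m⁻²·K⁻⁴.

A = 4πr² = 4π × (4.60×10^10)² = 2.66×10^22 m².
P = σAT⁴ = 5.67×10⁻⁸ × 2.66×10^22 × (3892)⁴ = 5.67×10⁻⁸ × 2.66×10^22 × 2.29×10^14.
P = 3.46×10^29 W.

P ≈ 3.46×10^29 W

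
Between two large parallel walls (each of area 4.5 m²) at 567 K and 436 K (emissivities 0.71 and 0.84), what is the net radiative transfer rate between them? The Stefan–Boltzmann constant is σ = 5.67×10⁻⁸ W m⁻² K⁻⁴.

For two large parallel gray plates, q = σ(T₁⁴ − T₂⁴) / (1/ε₁ + 1/ε₂ − 1).
1/ε₁ + 1/ε₂ − 1 = 1/0.71 + 1/0.84 − 1 = 1.599.
T₁⁴ − T₂⁴ = 1.03×10^11 − 3.61×10^10 = 6.72×10^10 K⁴.
q = 5.67×10⁻⁸ × 6.72×10^10 / 1.599 = 2380 W/m².
Q = q·A = 2380 × 4.5 = 10700 W.

Q ≈ 10700 W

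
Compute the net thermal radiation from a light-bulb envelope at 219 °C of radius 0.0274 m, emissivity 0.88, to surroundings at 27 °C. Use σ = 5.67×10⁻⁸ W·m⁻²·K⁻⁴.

A = 4πr² = 4π × (0.0274)² = 9.43×10^-3 m².
Convert: 219 °C = 492 K; 27 °C = 300 K.
Q = εσA(T⁴ − T_s⁴). T⁴ − T_s⁴ = (492)⁴ − (300)⁴ = 5.86×10^10 − 8.10×10^9 = 5.05×10^10 K⁴.
Q = 0.88 × 5.67×10⁻⁸ × 9.43×10^-3 × 5.05×10^10 = 23.8 W.

Q ≈ 23.8 W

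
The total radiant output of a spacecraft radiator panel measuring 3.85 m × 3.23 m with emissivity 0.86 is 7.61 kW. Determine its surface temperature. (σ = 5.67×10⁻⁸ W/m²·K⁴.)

T ≈ 335 K

A = 3.85 × 3.23 = 12.4 m².
From P = εσAT⁴, T = (P / εσA)^(1/4) = (7610 / (0.86 × 5.67×10⁻⁸ × 12.4))^(1/4).
T = (1.25×10^10)^(1/4) = 335 K.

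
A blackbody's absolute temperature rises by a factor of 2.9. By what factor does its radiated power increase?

P ∝ T⁴, so the power scales as (2.9)⁴ = 70.7.

factor ≈ 70.7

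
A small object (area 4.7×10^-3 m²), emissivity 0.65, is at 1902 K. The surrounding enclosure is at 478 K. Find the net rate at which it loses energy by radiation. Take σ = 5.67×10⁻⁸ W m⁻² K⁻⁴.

Q = εσA(T⁴ − T_s⁴). T⁴ − T_s⁴ = (1902)⁴ − (478)⁴ = 1.31×10^13 − 5.22×10^10 = 1.30×10^13 K⁴.
Q = 0.65 × 5.67×10⁻⁸ × 4.70×10^-3 × 1.30×10^13 = 2260 W.

Q ≈ 2260 W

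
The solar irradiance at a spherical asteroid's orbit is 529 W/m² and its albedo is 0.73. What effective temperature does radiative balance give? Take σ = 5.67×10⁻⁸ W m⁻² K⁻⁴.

T ≈ 158 K

Power absorbed = (1−a)S·πR²; power emitted = 4πR²σT⁴. Equating and cancelling πR²:
T = ((1−a)S / 4σ)^(1/4) = (143 / (4 × 5.67×10⁻⁸))^(1/4) = (6.30×10^8)^(1/4).
T = 158 K.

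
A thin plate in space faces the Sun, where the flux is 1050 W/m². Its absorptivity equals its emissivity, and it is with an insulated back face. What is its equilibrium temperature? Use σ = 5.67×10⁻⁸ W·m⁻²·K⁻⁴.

Absorbed flux αS = emitted flux εσT⁴ (one radiating face); with α = ε, T = (S/σ)^(1/4).
T = (1050 / 5.67×10⁻⁸)^(1/4) = (1.85×10^10)^(1/4).
T = 369 K.

T ≈ 369 K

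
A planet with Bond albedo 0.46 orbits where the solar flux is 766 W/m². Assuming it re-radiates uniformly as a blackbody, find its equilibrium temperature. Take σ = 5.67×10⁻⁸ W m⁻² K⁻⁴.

Power absorbed = (1−a)S·πR²; power emitted = 4πR²σT⁴. Equating and cancelling πR²:
T = ((1−a)S / 4σ)^(1/4) = (414 / (4 × 5.67×10⁻⁸))^(1/4) = (1.82×10^9)^(1/4).
T = 207 K.

T ≈ 207 K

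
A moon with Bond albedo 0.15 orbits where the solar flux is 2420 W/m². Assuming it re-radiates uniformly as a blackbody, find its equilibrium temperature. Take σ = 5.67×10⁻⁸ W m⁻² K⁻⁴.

T ≈ 309 K

Power absorbed = (1−a)S·πR²; power emitted = 4πR²σT⁴. Equating and cancelling πR²:
T = ((1−a)S / 4σ)^(1/4) = (2060 / (4 × 5.67×10⁻⁸))^(1/4) = (9.07×10^9)^(1/4).
T = 309 K.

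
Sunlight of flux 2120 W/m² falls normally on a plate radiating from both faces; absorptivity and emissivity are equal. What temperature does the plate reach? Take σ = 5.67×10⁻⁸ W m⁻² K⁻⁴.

T ≈ 370 K

Absorbed flux αS = emitted flux 2εσT⁴ per unit area; with α = ε this gives T = (S/2σ)^(1/4).
T = (2120 / (2 × 5.67×10⁻⁸))^(1/4) = (1.87×10^10)^(1/4).
T = 370 K.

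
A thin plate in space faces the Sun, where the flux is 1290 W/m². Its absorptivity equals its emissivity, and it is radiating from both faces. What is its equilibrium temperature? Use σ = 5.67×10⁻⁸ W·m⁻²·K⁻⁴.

Absorbed flux αS = emitted flux 2εσT⁴ per unit area; with α = ε this gives T = (S/2σ)^(1/4).
T = (1290 / (2 × 5.67×10⁻⁸))^(1/4) = (1.14×10^10)^(1/4).
T = 327 K.

T ≈ 327 K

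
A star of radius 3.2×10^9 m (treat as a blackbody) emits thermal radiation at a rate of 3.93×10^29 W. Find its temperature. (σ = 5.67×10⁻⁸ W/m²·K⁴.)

A = 4πr² = 4π × (3.2×10^9)² = 1.29×10^20 m².
From P = σAT⁴, T = (P / σA)^(1/4) = (3.93×10^29 / (5.67×10⁻⁸ × 1.29×10^20))^(1/4).
T = (5.39×10^16)^(1/4) = 15200 K.

T ≈ 15200 K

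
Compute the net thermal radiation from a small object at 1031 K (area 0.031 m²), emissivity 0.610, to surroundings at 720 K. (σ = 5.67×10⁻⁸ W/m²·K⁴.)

Q ≈ 923 W

Q = εσA(T⁴ − T_s⁴). T⁴ − T_s⁴ = (1031)⁴ − (720)⁴ = 1.13×10^12 − 2.69×10^11 = 8.61×10^11 K⁴.
Q = 0.610 × 5.67×10⁻⁸ × 0.0310 × 8.61×10^11 = 923 W.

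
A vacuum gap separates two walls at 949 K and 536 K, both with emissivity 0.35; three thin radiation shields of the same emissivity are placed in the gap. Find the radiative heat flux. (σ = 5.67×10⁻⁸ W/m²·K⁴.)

Each of the 4 gaps contributes resistance (2/ε − 1) = 2/0.35 − 1 = 4.714; total = 18.86.
q = σ(T₁⁴ − T₂⁴) / 18.86 = 5.67×10⁻⁸ × 7.29×10^11 / 18.86 = 2190 W/m².

q ≈ 2190 W/m²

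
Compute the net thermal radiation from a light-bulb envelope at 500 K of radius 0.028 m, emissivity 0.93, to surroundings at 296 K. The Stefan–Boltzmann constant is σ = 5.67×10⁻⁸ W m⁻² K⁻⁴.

A = 4πr² = 4π × (0.028)² = 9.85×10^-3 m².
Q = εσA(T⁴ − T_s⁴). T⁴ − T_s⁴ = (500)⁴ − (296)⁴ = 6.25×10^10 − 7.68×10^9 = 5.48×10^10 K⁴.
Q = 0.93 × 5.67×10⁻⁸ × 9.85×10^-3 × 5.48×10^10 = 28.5 W.

Q ≈ 28.5 W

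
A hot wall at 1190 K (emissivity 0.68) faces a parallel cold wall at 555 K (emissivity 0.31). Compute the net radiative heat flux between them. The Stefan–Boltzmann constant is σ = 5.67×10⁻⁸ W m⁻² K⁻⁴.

q ≈ 29300 W/m²

For two large parallel gray plates, q = σ(T₁⁴ − T₂⁴) / (1/ε₁ + 1/ε₂ − 1).
1/ε₁ + 1/ε₂ − 1 = 1/0.68 + 1/0.31 − 1 = 3.696.
T₁⁴ − T₂⁴ = 2.01×10^12 − 9.49×10^10 = 1.91×10^12 K⁴.
q = 5.67×10⁻⁸ × 1.91×10^12 / 3.696 = 29300 W/m².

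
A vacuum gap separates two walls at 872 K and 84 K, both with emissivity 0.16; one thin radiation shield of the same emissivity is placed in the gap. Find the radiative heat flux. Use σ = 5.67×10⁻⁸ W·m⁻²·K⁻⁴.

Each of the 2 gaps contributes resistance (2/ε − 1) = 2/0.16 − 1 = 11.50; total = 23.00.
q = σ(T₁⁴ − T₂⁴) / 23.00 = 5.67×10⁻⁸ × 5.78×10^11 / 23.00 = 1430 W/m².

q ≈ 1430 W/m²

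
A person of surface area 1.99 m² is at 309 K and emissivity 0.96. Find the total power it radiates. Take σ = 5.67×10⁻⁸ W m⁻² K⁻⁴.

P = εσAT⁴ = 0.96 × 5.67×10⁻⁸ × 1.99 × (309)⁴ = 0.96 × 5.67×10⁻⁸ × 1.99 × 9.12×10^9.
P = 988 W.

P ≈ 988 W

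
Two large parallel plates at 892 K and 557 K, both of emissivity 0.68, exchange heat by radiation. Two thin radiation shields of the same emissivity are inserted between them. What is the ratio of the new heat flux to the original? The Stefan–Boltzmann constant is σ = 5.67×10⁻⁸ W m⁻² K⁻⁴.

ratio ≈ 0.333

With N identical shields there are N+1 = 3 gaps in series, each with the same radiative resistance, so the flux falls to 1/(N+1) of its unshielded value.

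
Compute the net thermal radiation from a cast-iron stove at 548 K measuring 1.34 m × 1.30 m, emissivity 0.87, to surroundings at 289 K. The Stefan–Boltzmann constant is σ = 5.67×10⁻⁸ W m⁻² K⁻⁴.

Q ≈ 7150 W

A = 1.34 × 1.30 = 1.74 m².
Q = εσA(T⁴ − T_s⁴). T⁴ − T_s⁴ = (548)⁴ − (289)⁴ = 9.02×10^10 − 6.98×10^9 = 8.32×10^10 K⁴.
Q = 0.87 × 5.67×10⁻⁸ × 1.74 × 8.32×10^10 = 7150 W.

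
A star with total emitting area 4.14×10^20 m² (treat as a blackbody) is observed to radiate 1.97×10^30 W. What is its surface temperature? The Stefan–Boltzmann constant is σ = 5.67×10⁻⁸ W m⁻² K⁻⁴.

From P = σAT⁴, T = (P / σA)^(1/4) = (1.97×10^30 / (5.67×10⁻⁸ × 4.14×10^20))^(1/4).
T = (8.39×10^16)^(1/4) = 17000 K.

T ≈ 17000 K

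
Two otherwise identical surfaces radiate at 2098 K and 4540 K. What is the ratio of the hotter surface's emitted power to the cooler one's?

P ∝ T⁴, so the ratio is (4540/2098)⁴ = (2.164)⁴ = 21.9.

ratio ≈ 21.9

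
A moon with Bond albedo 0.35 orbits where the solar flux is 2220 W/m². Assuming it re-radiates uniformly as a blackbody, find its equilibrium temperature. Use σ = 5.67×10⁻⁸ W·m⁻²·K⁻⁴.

Power absorbed = (1−a)S·πR²; power emitted = 4πR²σT⁴. Equating and cancelling πR²:
T = ((1−a)S / 4σ)^(1/4) = (1440 / (4 × 5.67×10⁻⁸))^(1/4) = (6.36×10^9)^(1/4).
T = 282 K.

T ≈ 282 K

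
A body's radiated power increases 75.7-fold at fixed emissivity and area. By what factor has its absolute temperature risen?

P ∝ T⁴ ⇒ T ∝ P^(1/4), so T scales by (75.7)^(1/4) = 2.95.

factor ≈ 2.95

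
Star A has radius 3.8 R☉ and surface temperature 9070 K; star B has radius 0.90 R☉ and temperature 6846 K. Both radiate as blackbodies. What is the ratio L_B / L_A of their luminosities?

L = 4πR²σT⁴ ∝ R²T⁴, so L_B/L_A = (0.90/3.8)² × (6846/9070)⁴ = 0.0561 × 0.325 = 0.0182.

L_B/L_A ≈ 0.0182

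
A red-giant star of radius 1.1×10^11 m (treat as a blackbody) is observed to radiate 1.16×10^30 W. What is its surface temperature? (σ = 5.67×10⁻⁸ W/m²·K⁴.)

A = 4πr² = 4π × (1.1×10^11)² = 1.52×10^23 m².
From P = σAT⁴, T = (P / σA)^(1/4) = (1.16×10^30 / (5.67×10⁻⁸ × 1.52×10^23))^(1/4).
T = (1.35×10^14)^(1/4) = 3410 K.

T ≈ 3410 K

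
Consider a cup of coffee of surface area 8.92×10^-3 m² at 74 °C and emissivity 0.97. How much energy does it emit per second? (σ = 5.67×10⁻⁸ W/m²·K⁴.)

74 °C = 347 K.
Stefan–Boltzmann: P = εσAT⁴ = 0.97 × 5.67×10⁻⁸ × 8.92×10^-3 × (347)⁴ = 0.97 × 5.67×10⁻⁸ × 8.92×10^-3 × 1.45×10^10.
P = 7.11 W.

P ≈ 7.11 W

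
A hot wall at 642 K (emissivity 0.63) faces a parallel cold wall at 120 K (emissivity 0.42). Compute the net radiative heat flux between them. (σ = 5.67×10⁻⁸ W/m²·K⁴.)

For two large parallel gray plates, q = σ(T₁⁴ − T₂⁴) / (1/ε₁ + 1/ε₂ − 1).
1/ε₁ + 1/ε₂ − 1 = 1/0.63 + 1/0.42 − 1 = 2.968.
T₁⁴ − T₂⁴ = 1.70×10^11 − 2.07×10^8 = 1.70×10^11 K⁴.
q = 5.67×10⁻⁸ × 1.70×10^11 / 2.968 = 3240 W/m².

q ≈ 3240 W/m²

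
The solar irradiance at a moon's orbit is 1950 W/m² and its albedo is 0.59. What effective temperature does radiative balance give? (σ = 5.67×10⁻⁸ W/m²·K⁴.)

T ≈ 244 K

Power absorbed = (1−a)S·πR²; power emitted = 4πR²σT⁴. Equating and cancelling πR²:
T = ((1−a)S / 4σ)^(1/4) = (800 / (4 × 5.67×10⁻⁸))^(1/4) = (3.53×10^9)^(1/4).
T = 244 K.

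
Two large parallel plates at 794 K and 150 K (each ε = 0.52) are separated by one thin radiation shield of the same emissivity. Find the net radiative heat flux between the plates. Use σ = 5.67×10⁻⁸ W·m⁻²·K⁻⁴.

q ≈ 3950 W/m²

Each of the 2 gaps contributes resistance (2/ε − 1) = 2/0.52 − 1 = 2.846; total = 5.692.
q = σ(T₁⁴ − T₂⁴) / 5.692 = 5.67×10⁻⁸ × 3.97×10^11 / 5.692 = 3950 W/m².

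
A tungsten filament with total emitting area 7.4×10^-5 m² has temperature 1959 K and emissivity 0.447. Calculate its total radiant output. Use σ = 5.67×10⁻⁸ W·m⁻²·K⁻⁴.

P = εσAT⁴ = 0.447 × 5.67×10⁻⁸ × 7.40×10^-5 × (1959)⁴ = 0.447 × 5.67×10⁻⁸ × 7.40×10^-5 × 1.47×10^13.
P = 27.6 W.

P ≈ 27.6 W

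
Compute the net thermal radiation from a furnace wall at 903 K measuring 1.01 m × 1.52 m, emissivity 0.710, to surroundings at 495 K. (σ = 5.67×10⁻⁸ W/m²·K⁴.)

A = 1.01 × 1.52 = 1.54 m².
Q = εσA(T⁴ − T_s⁴). T⁴ − T_s⁴ = (903)⁴ − (495)⁴ = 6.65×10^11 − 6.00×10^10 = 6.05×10^11 K⁴.
Q = 0.710 × 5.67×10⁻⁸ × 1.54 × 6.05×10^11 = 37400 W.

Q ≈ 37400 W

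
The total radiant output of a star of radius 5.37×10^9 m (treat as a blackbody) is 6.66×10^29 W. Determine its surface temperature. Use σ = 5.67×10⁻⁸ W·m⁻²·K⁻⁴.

T ≈ 13400 K

A = 4πr² = 4π × (5.37×10^9)² = 3.62×10^20 m².
From P = σAT⁴, T = (P / σA)^(1/4) = (6.66×10^29 / (5.67×10⁻⁸ × 3.62×10^20))^(1/4).
T = (3.24×10^16)^(1/4) = 13400 K.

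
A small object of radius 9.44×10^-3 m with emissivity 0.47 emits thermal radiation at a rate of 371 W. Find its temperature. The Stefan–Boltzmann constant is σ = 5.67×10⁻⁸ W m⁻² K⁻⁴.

T ≈ 1880 K

A = 4πr² = 4π × (9.44×10^-3)² = 1.12×10^-3 m².
From P = εσAT⁴, T = (P / εσA)^(1/4) = (371 / (0.47 × 5.67×10⁻⁸ × 1.12×10^-3))^(1/4).
T = (1.24×10^13)^(1/4) = 1880 K.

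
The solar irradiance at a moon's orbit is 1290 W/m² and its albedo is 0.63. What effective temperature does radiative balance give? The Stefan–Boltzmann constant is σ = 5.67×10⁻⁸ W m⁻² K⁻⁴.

T ≈ 214 K

Power absorbed = (1−a)S·πR²; power emitted = 4πR²σT⁴. Equating and cancelling πR²:
T = ((1−a)S / 4σ)^(1/4) = (477 / (4 × 5.67×10⁻⁸))^(1/4) = (2.10×10^9)^(1/4).
T = 214 K.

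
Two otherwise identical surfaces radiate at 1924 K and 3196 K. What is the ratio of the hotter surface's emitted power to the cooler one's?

P ∝ T⁴, so the ratio is (3196/1924)⁴ = (1.661)⁴ = 7.61.

ratio ≈ 7.61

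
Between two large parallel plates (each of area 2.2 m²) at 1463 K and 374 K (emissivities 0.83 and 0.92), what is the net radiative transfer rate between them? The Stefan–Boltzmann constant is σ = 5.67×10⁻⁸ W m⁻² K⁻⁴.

For two large parallel gray plates, q = σ(T₁⁴ − T₂⁴) / (1/ε₁ + 1/ε₂ − 1).
1/ε₁ + 1/ε₂ − 1 = 1/0.83 + 1/0.92 − 1 = 1.292.
T₁⁴ − T₂⁴ = 4.58×10^12 − 1.96×10^10 = 4.56×10^12 K⁴.
q = 5.67×10⁻⁸ × 4.56×10^12 / 1.292 = 2.00×10^5 W/m².
Q = q·A = 2.00×10^5 × 2.2 = 4.40×10^5 W.

Q ≈ 4.40×10^5 W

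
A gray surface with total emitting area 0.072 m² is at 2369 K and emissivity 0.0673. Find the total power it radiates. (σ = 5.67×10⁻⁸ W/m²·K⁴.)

P ≈ 8650 W

P = εσAT⁴ = 0.0673 × 5.67×10⁻⁸ × 0.0720 × (2369)⁴ = 0.0673 × 5.67×10⁻⁸ × 0.0720 × 3.15×10^13.
P = 8650 W.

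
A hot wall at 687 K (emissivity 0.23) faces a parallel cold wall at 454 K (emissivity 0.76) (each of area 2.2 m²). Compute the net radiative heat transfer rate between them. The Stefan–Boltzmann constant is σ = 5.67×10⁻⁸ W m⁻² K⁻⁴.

Q ≈ 4820 W

For two large parallel gray plates, q = σ(T₁⁴ − T₂⁴) / (1/ε₁ + 1/ε₂ − 1).
1/ε₁ + 1/ε₂ − 1 = 1/0.23 + 1/0.76 − 1 = 4.664.
T₁⁴ − T₂⁴ = 2.23×10^11 − 4.25×10^10 = 1.80×10^11 K⁴.
q = 5.67×10⁻⁸ × 1.80×10^11 / 4.664 = 2190 W/m².
Q = q·A = 2190 × 2.2 = 4820 W.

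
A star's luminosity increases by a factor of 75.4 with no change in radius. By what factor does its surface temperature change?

P ∝ T⁴ ⇒ T ∝ P^(1/4), so T scales by (75.4)^(1/4) = 2.95.

factor ≈ 2.95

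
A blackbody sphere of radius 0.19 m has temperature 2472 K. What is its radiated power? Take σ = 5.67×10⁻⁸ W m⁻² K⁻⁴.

P ≈ 9.60×10^5 W

A = 4πr² = 4π × (0.19)² = 0.454 m².
P = σAT⁴ = 5.67×10⁻⁸ × 0.454 × (2472)⁴ = 5.67×10⁻⁸ × 0.454 × 3.73×10^13.
P = 9.60×10^5 W.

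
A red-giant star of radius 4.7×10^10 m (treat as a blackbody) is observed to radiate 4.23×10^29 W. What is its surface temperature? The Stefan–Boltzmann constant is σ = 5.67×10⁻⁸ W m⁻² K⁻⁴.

A = 4πr² = 4π × (4.7×10^10)² = 2.78×10^22 m².
From P = σAT⁴, T = (P / σA)^(1/4) = (4.23×10^29 / (5.67×10⁻⁸ × 2.78×10^22))^(1/4).
T = (2.69×10^14)^(1/4) = 4050 K.

T ≈ 4050 K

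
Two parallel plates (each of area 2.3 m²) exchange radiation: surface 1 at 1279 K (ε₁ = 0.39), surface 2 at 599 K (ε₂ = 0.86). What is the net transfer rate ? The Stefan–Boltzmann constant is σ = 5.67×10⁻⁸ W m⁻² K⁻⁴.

For two large parallel gray plates, q = σ(T₁⁴ − T₂⁴) / (1/ε₁ + 1/ε₂ − 1).
1/ε₁ + 1/ε₂ − 1 = 1/0.39 + 1/0.86 − 1 = 2.727.
T₁⁴ − T₂⁴ = 2.68×10^12 − 1.29×10^11 = 2.55×10^12 K⁴.
q = 5.67×10⁻⁸ × 2.55×10^12 / 2.727 = 53000 W/m².
Q = q·A = 53000 × 2.3 = 1.22×10^5 W.

Q ≈ 1.22×10^5 W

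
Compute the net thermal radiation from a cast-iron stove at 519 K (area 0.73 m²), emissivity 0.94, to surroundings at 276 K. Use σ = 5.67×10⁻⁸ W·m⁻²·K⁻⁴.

Q = εσA(T⁴ − T_s⁴). T⁴ − T_s⁴ = (519)⁴ − (276)⁴ = 7.26×10^10 − 5.80×10^9 = 6.68×10^10 K⁴.
Q = 0.94 × 5.67×10⁻⁸ × 0.730 × 6.68×10^10 = 2600 W.

Q ≈ 2600 W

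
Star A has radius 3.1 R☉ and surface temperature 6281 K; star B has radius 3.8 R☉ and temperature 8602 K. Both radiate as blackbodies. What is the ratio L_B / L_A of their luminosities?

L = 4πR²σT⁴ ∝ R²T⁴, so L_B/L_A = (3.8/3.1)² × (8602/6281)⁴ = 1.50 × 3.52 = 5.29.

L_B/L_A ≈ 5.29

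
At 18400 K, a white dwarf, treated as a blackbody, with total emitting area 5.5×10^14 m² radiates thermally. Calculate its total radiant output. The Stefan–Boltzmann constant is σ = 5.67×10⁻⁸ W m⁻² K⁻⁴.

P = σAT⁴ = 5.67×10⁻⁸ × 5.50×10^14 × (18400)⁴ = 5.67×10⁻⁸ × 5.50×10^14 × 1.15×10^17.
P = 3.57×10^24 W.

P ≈ 3.57×10^24 W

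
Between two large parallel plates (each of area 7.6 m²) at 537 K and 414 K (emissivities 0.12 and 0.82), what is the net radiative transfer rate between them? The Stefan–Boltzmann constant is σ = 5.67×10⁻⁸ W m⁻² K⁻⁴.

For two large parallel gray plates, q = σ(T₁⁴ − T₂⁴) / (1/ε₁ + 1/ε₂ − 1).
1/ε₁ + 1/ε₂ − 1 = 1/0.12 + 1/0.82 − 1 = 8.553.
T₁⁴ − T₂⁴ = 8.32×10^10 − 2.94×10^10 = 5.38×10^10 K⁴.
q = 5.67×10⁻⁸ × 5.38×10^10 / 8.553 = 357 W/m².
Q = q·A = 357 × 7.6 = 2710 W.

Q ≈ 2710 W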